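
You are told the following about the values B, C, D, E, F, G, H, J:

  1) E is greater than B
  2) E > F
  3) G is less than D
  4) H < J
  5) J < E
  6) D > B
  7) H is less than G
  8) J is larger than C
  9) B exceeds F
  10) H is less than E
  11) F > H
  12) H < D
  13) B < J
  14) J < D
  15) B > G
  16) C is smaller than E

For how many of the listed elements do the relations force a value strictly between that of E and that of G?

Chaining upward from G reaches: B, J, D.
Chaining downward from E reaches: H, F, C, B, J.
Strictly between G and E are those in both lists: B, J — 2 elements.

2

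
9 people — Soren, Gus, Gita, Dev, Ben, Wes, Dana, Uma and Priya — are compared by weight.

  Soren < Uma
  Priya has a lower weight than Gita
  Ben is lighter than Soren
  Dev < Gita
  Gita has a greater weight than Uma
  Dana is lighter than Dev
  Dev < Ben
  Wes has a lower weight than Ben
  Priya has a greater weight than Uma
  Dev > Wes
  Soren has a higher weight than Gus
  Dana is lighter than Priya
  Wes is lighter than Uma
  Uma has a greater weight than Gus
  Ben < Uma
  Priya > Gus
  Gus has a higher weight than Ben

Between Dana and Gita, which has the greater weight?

Gita

Link the given pairs in sequence: Dana < Dev; Dev < Ben; Ben < Gus; Gus < Soren; Soren < Uma; Uma < Priya; Priya < Gita.
Together: Dana < Dev < Ben < Gus < Soren < Uma < Priya < Gita.
So Dana < Gita; Gita is the heavier of the two.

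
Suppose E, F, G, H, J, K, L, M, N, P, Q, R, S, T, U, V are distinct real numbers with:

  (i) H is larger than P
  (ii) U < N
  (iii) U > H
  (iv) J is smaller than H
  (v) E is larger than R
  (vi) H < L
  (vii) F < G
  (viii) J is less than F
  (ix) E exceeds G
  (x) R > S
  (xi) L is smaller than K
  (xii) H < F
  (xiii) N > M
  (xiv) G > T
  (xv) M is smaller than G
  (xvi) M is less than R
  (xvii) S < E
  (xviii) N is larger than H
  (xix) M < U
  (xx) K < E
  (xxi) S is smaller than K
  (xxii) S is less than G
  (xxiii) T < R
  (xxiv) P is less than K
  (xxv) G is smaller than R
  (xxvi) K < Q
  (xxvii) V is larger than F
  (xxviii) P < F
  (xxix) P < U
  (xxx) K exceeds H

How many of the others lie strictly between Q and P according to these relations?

Chaining upward from P reaches: H, F, U, L, K, V, G, R, E, N.
Chaining downward from Q reaches: J, H, S, L, K.
Strictly between P and Q are those in both lists: H, L, K — 3 elements.

3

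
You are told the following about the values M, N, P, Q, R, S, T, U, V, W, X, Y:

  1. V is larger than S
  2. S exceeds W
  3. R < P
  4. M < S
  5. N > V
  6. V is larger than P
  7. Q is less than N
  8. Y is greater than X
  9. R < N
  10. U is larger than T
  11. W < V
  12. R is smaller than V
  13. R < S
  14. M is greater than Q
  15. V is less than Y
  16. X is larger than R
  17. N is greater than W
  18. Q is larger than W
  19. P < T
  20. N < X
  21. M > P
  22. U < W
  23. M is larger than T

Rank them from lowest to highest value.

R < P < T < U < W < Q < M < S < V < N < X < Y

Nothing is placed below R, so it is least; from there R < P; P < T; T < U; U < W; W < Q; Q < M; M < S; S < V; V < N; N < X; X < Y, each given directly.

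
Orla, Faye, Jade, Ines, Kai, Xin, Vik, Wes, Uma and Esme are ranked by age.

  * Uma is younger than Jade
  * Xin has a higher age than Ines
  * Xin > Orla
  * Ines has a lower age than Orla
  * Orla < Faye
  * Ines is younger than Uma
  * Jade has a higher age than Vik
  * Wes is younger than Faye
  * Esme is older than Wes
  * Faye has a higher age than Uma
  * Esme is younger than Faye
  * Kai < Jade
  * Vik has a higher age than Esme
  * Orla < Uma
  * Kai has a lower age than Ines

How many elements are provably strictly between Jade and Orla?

1

Chaining upward from Orla reaches: Uma, Faye, Xin.
Chaining downward from Jade reaches: Kai, Wes, Ines, Esme, Uma, Vik.
Strictly between Orla and Jade are those in both lists: Uma — 1 element.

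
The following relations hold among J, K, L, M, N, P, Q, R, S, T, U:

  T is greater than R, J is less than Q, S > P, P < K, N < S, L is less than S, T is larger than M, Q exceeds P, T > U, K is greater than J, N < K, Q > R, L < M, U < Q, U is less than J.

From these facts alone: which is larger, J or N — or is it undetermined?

undetermined

Following every chain through J: above J we get Q, K; below J we get U.
N is not reached, and no chain runs the other way from N to J.
So the given relations leave the order of J and N undetermined.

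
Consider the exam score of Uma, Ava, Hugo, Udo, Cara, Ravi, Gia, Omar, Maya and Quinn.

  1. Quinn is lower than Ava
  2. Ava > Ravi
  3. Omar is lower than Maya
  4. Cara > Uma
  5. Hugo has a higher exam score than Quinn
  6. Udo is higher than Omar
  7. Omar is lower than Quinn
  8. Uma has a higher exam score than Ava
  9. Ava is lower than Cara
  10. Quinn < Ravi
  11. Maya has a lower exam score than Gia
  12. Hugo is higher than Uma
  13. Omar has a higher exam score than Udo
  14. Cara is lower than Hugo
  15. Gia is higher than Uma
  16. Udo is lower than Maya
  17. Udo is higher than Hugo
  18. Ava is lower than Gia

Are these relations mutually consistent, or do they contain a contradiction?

We have Udo < Omar stated directly, yet also Omar < Quinn < Ravi < Ava < Uma < Cara < Hugo < Udo by chaining the others — so Omar < Udo. Contradiction.

inconsistent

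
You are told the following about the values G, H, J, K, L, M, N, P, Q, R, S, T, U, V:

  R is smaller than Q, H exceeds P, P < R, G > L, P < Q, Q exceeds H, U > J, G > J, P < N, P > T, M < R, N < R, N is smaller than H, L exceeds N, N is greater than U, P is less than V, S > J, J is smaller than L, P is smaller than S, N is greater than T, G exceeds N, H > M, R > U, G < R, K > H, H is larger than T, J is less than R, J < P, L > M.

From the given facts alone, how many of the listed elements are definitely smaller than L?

6

Directly below L: J, M, N.
One step further: U, T, P (6 so far).
Nothing else is reachable below L; 6 in all.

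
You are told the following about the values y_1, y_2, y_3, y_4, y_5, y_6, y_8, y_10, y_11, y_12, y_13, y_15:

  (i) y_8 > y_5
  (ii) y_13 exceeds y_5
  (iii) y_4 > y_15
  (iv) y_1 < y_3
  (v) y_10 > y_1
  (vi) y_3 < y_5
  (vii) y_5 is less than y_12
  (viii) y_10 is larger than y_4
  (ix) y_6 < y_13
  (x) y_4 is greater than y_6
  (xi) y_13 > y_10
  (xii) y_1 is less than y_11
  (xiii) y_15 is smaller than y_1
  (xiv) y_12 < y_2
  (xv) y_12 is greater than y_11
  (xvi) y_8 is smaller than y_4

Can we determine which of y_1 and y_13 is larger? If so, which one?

Chaining the given relations: y_1 < y_3 < y_5 < y_8 < y_4 < y_10 < y_13.
So y_13 is larger.

y_13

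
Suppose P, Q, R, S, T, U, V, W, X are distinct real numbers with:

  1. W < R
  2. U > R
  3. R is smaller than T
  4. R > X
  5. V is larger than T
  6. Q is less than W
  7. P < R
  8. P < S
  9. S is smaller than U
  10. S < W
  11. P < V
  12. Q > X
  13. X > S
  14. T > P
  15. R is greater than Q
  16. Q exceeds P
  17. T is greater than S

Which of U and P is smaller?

P

Following the relations from P: P < S < X < Q < W < R < U.
So P < U; P is the smaller of the two.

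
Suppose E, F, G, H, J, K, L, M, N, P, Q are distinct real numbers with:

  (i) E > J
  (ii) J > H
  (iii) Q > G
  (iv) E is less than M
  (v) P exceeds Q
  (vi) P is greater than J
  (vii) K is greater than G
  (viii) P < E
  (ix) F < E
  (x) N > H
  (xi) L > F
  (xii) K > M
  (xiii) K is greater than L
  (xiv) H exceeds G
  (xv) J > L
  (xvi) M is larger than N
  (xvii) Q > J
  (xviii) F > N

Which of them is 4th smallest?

The consecutive relations fix a unique order: G < H < N < F < L < J < Q < P < E < M < K.
The 4th smallest is F.

F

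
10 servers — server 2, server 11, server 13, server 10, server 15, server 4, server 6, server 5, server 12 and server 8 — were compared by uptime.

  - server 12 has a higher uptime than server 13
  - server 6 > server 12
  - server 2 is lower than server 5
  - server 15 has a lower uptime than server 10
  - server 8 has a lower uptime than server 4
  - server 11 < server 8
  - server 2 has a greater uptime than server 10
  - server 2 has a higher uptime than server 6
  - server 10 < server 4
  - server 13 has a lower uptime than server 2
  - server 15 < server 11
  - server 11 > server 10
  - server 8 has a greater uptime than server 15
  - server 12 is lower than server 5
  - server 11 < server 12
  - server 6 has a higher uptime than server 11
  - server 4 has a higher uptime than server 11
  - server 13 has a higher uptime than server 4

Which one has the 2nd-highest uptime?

The consecutive relations fix a unique order: server 15 < server 10 < server 11 < server 8 < server 4 < server 13 < server 12 < server 6 < server 2 < server 5.
The 2nd largest is server 2.

server 2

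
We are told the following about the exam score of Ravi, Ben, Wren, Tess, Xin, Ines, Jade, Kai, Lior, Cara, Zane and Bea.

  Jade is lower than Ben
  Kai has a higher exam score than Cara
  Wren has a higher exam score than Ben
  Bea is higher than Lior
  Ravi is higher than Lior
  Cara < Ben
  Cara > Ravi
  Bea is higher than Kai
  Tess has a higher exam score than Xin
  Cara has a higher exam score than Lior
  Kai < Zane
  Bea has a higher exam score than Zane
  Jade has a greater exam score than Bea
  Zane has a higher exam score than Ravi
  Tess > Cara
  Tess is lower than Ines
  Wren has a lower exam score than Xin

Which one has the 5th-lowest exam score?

Zane

The consecutive relations fix a unique order: Lior < Ravi < Cara < Kai < Zane < Bea < Jade < Ben < Wren < Xin < Tess < Ines.
Counting 5 from the smallest end gives Zane.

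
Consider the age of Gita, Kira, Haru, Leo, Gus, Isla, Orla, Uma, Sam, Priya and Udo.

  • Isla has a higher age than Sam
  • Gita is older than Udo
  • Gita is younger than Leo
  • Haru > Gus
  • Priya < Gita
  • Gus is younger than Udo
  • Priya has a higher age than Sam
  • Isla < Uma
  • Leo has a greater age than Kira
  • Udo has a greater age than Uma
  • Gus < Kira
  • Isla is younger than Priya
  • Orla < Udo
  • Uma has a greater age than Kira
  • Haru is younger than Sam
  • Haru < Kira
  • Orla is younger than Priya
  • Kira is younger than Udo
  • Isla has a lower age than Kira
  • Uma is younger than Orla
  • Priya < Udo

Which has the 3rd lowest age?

Sam

Chaining the given pairs: Gus < Haru < Sam < Isla < Kira < Uma < Orla < Priya < Udo < Gita < Leo.
The 3rd smallest is Sam.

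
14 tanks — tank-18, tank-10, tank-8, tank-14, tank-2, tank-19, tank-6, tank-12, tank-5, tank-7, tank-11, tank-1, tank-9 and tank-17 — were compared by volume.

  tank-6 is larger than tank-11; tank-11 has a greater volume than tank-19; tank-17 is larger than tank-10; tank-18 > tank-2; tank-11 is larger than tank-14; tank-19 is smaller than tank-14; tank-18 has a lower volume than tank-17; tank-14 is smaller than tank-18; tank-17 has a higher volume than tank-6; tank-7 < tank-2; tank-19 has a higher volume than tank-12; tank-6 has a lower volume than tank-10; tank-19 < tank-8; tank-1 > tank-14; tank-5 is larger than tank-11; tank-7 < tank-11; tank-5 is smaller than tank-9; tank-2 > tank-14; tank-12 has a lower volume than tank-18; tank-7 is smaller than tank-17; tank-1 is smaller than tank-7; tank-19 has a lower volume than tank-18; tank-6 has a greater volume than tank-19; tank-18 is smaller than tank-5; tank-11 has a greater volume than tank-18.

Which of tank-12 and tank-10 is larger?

tank-12 < tank-19 and tank-19 < tank-14 give tank-12 < tank-14.
Then tank-14 < tank-1 extends the chain to tank-1.
With tank-1 < tank-7: tank-12 < tank-19 < tank-14 < tank-1 < tank-7.
With tank-7 < tank-2: tank-12 < tank-19 < tank-14 < tank-1 < tank-7 < tank-2.
With tank-2 < tank-18: tank-12 < tank-19 < tank-14 < tank-1 < tank-7 < tank-2 < tank-18.
With tank-18 < tank-11: tank-12 < tank-19 < tank-14 < tank-1 < tank-7 < tank-2 < tank-18 < tank-11.
Then tank-11 < tank-6 extends the chain to tank-6.
With tank-6 < tank-10: tank-12 < tank-19 < tank-14 < tank-1 < tank-7 < tank-2 < tank-18 < tank-11 < tank-6 < tank-10.
So tank-12 < tank-10; tank-10 is the larger of the two.

tank-10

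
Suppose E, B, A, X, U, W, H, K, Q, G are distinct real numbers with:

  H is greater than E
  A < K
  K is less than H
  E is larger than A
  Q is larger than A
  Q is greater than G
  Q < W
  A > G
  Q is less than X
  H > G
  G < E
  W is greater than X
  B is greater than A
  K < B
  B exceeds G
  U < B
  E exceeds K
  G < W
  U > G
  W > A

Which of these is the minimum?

Chaining upward from G: directly above it, A, Q, U, W, B, E, H; then K, X.
That covers every other element, and nothing is given below G, so G is the minimum.

G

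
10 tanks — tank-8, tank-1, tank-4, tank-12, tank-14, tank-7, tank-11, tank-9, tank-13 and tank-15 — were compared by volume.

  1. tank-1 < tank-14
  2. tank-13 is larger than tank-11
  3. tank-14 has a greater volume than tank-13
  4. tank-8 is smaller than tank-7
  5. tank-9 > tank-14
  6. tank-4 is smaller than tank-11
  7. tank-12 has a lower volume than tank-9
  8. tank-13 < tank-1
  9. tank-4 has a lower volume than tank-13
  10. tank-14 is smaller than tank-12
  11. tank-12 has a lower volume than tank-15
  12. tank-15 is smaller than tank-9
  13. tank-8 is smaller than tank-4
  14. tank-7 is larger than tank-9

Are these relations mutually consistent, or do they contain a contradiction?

consistent

Every relation is compatible with tank-8 < tank-4 < tank-11 < tank-13 < tank-1 < tank-14 < tank-12 < tank-15 < tank-9 < tank-7; the set is consistent.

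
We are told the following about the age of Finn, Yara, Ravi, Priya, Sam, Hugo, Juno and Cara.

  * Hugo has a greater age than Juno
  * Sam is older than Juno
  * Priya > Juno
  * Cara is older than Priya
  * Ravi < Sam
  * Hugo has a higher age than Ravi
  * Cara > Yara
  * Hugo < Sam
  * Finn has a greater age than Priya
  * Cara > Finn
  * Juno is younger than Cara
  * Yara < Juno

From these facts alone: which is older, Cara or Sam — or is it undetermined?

undetermined

Following every chain through Sam: below Sam we get Ravi, Yara, Juno, Hugo.
Cara is not reached, and no chain runs the other way from Cara to Sam.
So the given relations leave the order of Sam and Cara undetermined.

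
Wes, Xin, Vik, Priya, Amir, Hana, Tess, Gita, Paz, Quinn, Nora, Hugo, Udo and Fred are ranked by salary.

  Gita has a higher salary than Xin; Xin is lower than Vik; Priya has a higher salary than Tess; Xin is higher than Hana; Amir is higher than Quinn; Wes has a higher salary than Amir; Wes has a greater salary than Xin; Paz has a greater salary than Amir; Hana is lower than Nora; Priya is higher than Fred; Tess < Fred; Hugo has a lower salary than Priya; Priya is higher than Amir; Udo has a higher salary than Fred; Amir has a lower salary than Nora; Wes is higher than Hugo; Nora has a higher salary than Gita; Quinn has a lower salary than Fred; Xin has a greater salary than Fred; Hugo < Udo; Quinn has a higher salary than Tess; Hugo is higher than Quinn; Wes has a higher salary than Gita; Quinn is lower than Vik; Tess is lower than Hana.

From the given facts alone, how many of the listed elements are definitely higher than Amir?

Directly above Amir: Paz, Nora, Wes, Priya.
Nothing else is reachable above Amir; 4 in all.

4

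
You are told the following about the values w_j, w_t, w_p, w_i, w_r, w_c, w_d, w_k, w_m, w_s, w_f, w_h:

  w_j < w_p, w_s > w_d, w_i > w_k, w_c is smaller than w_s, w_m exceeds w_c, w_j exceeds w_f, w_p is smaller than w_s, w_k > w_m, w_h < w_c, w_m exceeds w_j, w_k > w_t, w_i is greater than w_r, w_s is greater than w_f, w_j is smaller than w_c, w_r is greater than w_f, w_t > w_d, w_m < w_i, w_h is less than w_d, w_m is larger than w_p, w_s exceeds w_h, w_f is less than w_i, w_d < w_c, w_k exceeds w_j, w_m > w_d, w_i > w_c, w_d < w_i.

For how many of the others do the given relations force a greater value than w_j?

6

Directly above w_j: w_c, w_p, w_m, w_k.
One step further: w_s, w_i (6 so far).
Nothing else is reachable above w_j; 6 in all.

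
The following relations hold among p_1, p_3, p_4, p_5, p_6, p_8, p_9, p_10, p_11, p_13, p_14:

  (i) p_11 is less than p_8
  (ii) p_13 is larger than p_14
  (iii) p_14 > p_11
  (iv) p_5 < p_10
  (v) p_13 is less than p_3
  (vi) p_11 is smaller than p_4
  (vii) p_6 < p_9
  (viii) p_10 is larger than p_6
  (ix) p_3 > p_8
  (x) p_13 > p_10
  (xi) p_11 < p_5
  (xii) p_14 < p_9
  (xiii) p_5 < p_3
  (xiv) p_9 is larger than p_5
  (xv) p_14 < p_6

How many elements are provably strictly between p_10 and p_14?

1

The relations place p_14 below p_10. An element lies strictly between them when it is forced above p_14 and also forced below p_10.
Above p_14: {p_6, p_9, p_13, p_3}. Below p_10: {p_11, p_6, p_5}.
Intersection: {p_6} — 1.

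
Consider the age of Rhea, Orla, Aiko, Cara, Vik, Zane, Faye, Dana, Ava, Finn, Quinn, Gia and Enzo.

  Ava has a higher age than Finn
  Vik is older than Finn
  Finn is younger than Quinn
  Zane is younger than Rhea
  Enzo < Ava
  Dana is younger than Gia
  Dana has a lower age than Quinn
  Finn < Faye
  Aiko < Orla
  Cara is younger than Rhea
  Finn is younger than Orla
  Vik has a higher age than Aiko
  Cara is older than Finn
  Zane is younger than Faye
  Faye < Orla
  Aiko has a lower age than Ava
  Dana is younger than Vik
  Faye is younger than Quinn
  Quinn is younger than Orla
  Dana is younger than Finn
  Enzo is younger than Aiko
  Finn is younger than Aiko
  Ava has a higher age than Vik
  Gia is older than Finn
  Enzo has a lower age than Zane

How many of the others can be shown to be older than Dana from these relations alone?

The elements the relations force above Dana are Finn, Gia, Faye, Quinn, Cara, Aiko, Vik, Rhea, Orla, Ava — no chain reaches any other.
That is 10.

10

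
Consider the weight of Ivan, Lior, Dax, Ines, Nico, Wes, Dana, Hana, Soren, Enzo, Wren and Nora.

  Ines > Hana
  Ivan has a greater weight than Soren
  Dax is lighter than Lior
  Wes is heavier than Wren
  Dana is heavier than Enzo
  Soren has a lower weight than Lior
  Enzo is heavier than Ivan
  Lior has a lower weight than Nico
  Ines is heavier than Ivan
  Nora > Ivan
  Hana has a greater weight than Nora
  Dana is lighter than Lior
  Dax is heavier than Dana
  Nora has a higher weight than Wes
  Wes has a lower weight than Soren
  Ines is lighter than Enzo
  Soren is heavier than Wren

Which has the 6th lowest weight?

Hana

Piecing the relations together gives one ordering: Wren < Wes < Soren < Ivan < Nora < Hana < Ines < Enzo < Dana < Dax < Lior < Nico.
The 6th smallest is Hana.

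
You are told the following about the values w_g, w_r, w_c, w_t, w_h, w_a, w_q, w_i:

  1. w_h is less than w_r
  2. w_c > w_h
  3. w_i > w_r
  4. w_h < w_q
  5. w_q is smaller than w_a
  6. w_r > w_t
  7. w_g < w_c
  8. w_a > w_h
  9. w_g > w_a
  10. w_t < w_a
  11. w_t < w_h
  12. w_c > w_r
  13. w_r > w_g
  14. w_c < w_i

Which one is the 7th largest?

The consecutive relations fix a unique order: w_t < w_h < w_q < w_a < w_g < w_r < w_c < w_i.
Counting 7 from the largest end gives w_h.

w_h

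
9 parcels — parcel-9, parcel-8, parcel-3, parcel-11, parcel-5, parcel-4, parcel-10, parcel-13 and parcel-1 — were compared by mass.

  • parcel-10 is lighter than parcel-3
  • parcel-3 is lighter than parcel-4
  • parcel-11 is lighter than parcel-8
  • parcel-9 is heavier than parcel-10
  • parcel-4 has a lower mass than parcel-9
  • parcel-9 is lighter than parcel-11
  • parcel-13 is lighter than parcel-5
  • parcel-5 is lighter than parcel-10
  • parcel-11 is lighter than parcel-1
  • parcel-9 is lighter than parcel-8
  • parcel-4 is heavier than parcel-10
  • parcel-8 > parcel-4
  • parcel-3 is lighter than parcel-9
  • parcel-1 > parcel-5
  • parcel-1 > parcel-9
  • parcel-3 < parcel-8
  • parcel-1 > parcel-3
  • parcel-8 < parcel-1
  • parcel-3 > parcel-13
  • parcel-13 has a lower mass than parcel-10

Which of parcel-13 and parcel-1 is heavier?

parcel-13 < parcel-5 and parcel-5 < parcel-10 give parcel-13 < parcel-10.
With parcel-10 < parcel-3: parcel-13 < parcel-5 < parcel-10 < parcel-3.
Then parcel-3 < parcel-4 extends the chain to parcel-4.
With parcel-4 < parcel-9: parcel-13 < parcel-5 < parcel-10 < parcel-3 < parcel-4 < parcel-9.
With parcel-9 < parcel-11: parcel-13 < parcel-5 < parcel-10 < parcel-3 < parcel-4 < parcel-9 < parcel-11.
With parcel-11 < parcel-8: parcel-13 < parcel-5 < parcel-10 < parcel-3 < parcel-4 < parcel-9 < parcel-11 < parcel-8.
With parcel-8 < parcel-1: parcel-13 < parcel-5 < parcel-10 < parcel-3 < parcel-4 < parcel-9 < parcel-11 < parcel-8 < parcel-1.
So parcel-13 < parcel-1; parcel-1 is the heavier of the two.

parcel-1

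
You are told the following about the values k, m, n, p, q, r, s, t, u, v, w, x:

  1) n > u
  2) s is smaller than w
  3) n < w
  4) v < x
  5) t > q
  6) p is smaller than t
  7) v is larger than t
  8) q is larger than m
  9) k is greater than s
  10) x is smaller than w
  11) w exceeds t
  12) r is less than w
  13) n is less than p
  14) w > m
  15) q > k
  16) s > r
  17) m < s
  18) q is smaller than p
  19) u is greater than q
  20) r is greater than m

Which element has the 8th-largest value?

q

Piecing the relations together gives one ordering: m < r < s < k < q < u < n < p < t < v < x < w.
Counting 8 from the largest end gives q.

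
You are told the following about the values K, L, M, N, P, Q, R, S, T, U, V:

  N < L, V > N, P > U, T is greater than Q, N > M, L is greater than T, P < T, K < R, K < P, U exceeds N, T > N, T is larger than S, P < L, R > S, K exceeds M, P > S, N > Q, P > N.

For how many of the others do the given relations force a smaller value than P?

6

Directly below P: S, K, N, U.
One step further: Q, M (6 so far).
No other element is forced below P by the given relations, so the count is 6.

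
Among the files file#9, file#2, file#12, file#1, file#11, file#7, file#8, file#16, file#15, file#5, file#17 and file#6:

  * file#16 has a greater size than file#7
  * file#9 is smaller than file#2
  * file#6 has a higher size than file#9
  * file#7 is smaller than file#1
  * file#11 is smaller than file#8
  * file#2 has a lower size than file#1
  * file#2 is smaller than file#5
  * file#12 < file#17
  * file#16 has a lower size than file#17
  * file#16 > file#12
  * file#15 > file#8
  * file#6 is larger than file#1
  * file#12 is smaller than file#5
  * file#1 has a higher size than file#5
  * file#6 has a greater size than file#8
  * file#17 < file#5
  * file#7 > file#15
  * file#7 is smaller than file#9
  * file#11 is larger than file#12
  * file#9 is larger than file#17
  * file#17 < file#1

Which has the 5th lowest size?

file#7

The consecutive relations fix a unique order: file#12 < file#11 < file#8 < file#15 < file#7 < file#16 < file#17 < file#9 < file#2 < file#5 < file#1 < file#6.
The 5th smallest is file#7.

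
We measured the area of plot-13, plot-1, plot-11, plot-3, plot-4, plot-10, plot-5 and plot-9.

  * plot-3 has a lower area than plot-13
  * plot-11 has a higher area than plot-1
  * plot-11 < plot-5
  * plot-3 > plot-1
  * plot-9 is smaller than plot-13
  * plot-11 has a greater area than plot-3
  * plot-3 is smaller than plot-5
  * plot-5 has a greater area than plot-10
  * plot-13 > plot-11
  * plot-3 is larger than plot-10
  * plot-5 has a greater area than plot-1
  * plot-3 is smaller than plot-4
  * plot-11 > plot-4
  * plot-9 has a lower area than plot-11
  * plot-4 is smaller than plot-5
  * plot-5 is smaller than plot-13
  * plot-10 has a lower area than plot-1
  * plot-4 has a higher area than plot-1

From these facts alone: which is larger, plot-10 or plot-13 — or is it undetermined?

plot-13

Link the given pairs in sequence: plot-10 < plot-1; plot-1 < plot-3; plot-3 < plot-4; plot-4 < plot-11; plot-11 < plot-5; plot-5 < plot-13.
Together: plot-10 < plot-1 < plot-3 < plot-4 < plot-11 < plot-5 < plot-13.
So plot-13 is larger.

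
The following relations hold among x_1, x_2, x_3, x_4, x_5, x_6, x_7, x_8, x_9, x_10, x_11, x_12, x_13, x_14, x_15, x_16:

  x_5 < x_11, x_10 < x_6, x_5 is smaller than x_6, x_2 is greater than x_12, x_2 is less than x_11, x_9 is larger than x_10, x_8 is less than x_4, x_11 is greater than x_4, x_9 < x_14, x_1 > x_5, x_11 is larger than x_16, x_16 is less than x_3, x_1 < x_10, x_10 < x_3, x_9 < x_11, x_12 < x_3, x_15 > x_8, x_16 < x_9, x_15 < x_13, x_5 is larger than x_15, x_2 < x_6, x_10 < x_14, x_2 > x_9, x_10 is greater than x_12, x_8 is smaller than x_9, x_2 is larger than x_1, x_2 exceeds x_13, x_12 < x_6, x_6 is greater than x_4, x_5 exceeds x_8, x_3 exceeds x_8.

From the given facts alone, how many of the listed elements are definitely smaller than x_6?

11

Directly below x_6: x_12, x_5, x_10, x_4, x_2.
One step further: x_8, x_15, x_13, x_1, x_9 (10 so far).
One step further: x_16 (11 so far).
Nothing else is reachable below x_6; 11 in all.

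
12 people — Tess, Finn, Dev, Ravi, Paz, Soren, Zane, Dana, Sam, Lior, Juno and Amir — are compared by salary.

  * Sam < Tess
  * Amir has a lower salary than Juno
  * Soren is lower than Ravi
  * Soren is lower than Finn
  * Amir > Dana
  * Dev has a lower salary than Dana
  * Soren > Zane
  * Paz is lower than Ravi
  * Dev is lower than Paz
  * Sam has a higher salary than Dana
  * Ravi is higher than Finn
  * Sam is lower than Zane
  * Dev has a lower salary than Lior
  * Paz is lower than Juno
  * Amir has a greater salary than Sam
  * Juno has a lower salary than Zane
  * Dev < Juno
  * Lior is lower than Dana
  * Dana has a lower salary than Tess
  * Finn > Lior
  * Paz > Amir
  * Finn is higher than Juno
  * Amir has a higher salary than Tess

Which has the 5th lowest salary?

The consecutive relations fix a unique order: Dev < Lior < Dana < Sam < Tess < Amir < Paz < Juno < Zane < Soren < Finn < Ravi.
The 5th smallest is Tess.

Tess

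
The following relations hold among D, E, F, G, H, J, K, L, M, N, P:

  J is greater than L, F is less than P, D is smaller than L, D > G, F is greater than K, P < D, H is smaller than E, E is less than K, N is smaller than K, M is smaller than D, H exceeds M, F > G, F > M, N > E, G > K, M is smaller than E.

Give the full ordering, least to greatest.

M < H < E < N < K < G < F < P < D < L < J

Nothing is placed below M, so it is least; from there M < H; H < E; E < N; N < K; K < G; G < F; F < P; P < D; D < L; L < J, each given directly.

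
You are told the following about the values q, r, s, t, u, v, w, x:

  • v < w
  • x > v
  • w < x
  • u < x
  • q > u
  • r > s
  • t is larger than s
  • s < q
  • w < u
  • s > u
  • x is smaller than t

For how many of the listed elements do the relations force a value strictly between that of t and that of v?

Chaining upward from v reaches: w, u, s, x, q, r.
Chaining downward from t reaches: w, u, s, x.
Strictly between v and t are those in both lists: w, u, s, x — 4 elements.

4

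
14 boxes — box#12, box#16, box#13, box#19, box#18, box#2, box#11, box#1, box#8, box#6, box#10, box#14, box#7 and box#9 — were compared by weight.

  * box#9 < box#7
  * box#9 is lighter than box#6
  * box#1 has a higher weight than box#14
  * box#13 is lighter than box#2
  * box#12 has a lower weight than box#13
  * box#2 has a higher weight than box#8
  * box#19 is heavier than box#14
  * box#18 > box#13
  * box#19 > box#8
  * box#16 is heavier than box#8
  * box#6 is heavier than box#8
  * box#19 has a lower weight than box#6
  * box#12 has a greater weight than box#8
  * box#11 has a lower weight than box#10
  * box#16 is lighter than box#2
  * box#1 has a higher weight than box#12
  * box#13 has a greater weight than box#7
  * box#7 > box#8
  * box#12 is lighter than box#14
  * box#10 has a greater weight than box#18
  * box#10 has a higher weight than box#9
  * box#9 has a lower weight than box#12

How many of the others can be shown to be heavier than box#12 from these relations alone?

8

The elements the relations force above box#12 are box#14, box#13, box#18, box#19, box#6, box#1, box#2, box#10 — no chain reaches any other.
That is 8.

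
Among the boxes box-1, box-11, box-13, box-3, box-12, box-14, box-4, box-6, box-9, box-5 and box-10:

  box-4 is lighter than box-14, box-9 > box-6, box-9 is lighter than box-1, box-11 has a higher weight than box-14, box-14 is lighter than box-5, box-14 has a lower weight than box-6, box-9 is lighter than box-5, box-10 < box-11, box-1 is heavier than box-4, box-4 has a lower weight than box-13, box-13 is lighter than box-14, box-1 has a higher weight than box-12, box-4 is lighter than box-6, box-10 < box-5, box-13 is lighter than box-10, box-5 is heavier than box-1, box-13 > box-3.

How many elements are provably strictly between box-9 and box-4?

Chaining upward from box-4 reaches: box-13, box-14, box-10, box-6, box-11, box-1, box-5.
Chaining downward from box-9 reaches: box-3, box-13, box-14, box-6.
Strictly between box-4 and box-9 are those in both lists: box-13, box-14, box-6 — 3 elements.

3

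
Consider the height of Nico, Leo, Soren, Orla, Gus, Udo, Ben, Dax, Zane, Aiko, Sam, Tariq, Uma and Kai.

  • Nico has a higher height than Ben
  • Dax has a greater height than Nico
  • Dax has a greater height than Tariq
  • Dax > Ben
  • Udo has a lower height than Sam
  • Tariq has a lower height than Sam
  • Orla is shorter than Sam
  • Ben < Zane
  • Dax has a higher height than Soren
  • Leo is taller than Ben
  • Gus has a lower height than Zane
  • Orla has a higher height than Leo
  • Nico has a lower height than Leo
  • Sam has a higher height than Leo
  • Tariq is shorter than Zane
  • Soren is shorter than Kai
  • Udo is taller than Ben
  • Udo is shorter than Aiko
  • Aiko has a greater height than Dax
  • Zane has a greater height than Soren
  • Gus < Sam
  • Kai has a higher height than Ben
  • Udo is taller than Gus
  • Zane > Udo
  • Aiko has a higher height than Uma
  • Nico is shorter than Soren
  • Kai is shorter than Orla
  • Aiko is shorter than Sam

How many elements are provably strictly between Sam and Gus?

The relations place Gus below Sam. An element lies strictly between them when it is forced above Gus and also forced below Sam.
Above Gus: {Udo, Aiko, Zane}. Below Sam: {Tariq, Ben, Nico, Leo, Soren, Dax, Kai, Orla, Udo, Uma, Aiko}.
Intersection: {Udo, Aiko} — 2.

2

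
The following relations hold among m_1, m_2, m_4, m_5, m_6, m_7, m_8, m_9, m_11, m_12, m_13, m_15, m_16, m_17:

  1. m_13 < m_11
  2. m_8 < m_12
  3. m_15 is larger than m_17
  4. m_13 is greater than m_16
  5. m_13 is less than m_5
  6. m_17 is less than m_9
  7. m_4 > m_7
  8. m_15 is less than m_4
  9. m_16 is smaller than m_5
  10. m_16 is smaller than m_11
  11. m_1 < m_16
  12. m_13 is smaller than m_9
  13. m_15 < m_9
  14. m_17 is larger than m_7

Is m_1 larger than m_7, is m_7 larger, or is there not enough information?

Following every chain through m_7: above m_7 we get m_17, m_15, m_9, m_4.
m_1 is not reached, and no chain runs the other way from m_1 to m_7.
So the given relations leave the order of m_7 and m_1 undetermined.

undetermined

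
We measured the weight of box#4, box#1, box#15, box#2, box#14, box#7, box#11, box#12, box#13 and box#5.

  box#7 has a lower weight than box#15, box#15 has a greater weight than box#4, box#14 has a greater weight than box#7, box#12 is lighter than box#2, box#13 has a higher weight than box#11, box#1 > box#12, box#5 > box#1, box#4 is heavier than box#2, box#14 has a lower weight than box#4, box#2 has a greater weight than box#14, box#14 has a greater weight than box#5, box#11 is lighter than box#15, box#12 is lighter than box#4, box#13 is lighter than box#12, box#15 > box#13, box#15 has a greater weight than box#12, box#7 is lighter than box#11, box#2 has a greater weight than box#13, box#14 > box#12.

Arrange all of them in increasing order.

box#7 < box#11 < box#13 < box#12 < box#1 < box#5 < box#14 < box#2 < box#4 < box#15

Nothing is placed below box#7, so it is least; from there box#7 < box#11; box#11 < box#13; box#13 < box#12; box#12 < box#1; box#1 < box#5; box#5 < box#14; box#14 < box#2; box#2 < box#4; box#4 < box#15, each given directly.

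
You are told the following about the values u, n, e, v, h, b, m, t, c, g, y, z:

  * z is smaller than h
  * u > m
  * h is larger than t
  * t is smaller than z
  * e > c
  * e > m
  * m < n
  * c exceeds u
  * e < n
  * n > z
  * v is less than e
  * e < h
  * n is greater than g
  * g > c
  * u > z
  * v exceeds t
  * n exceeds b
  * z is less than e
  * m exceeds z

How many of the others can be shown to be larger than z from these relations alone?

7

From z the given relations immediately reach m, u, e, h, n.
From those, c — 6 in total.
From those, g — 7 in total.
Nothing else is reachable above z; 7 in all.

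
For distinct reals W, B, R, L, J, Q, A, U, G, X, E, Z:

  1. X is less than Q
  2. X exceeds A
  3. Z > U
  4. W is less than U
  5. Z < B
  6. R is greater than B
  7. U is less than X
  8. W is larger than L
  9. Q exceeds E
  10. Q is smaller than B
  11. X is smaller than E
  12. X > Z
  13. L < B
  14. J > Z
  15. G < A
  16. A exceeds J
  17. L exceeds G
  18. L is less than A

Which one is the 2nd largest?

B

Chaining the given pairs: G < L < W < U < Z < J < A < X < E < Q < B < R.
Counting 2 from the largest end gives B.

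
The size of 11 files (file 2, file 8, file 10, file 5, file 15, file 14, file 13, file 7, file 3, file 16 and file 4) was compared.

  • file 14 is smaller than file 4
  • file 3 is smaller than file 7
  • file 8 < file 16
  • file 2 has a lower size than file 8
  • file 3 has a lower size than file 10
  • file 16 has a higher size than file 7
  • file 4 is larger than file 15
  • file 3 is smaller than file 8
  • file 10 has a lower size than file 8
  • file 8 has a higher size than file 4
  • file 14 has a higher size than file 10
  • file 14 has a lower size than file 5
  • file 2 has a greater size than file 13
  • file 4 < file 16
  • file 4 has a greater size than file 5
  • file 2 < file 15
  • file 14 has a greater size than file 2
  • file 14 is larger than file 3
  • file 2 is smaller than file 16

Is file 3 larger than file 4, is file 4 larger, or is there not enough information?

Chaining the given relations: file 3 < file 10 < file 14 < file 5 < file 4.
So file 4 is larger.

file 4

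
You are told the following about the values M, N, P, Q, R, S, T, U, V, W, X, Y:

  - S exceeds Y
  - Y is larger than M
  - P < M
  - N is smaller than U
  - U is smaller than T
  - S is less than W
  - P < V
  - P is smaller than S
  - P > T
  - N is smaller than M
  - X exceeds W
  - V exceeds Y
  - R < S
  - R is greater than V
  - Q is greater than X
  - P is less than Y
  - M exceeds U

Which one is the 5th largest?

R

Chaining the given pairs: N < U < T < P < M < Y < V < R < S < W < X < Q.
The 5th largest is R.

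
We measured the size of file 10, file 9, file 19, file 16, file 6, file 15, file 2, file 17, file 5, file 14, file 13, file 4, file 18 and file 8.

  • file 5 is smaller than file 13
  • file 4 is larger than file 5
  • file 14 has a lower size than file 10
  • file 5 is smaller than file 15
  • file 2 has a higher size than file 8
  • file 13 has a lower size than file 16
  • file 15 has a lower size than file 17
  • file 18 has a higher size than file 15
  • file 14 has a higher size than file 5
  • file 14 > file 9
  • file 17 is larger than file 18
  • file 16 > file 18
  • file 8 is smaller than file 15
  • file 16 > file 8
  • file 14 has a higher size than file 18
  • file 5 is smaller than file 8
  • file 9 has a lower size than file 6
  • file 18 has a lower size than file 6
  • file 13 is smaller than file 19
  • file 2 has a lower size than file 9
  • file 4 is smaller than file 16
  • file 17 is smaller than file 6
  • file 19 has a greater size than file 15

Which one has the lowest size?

Chaining upward from file 5: directly above it, file 8, file 15, file 4, file 13, file 14; then file 2, file 18, file 17, file 16, file 19, file 10; then file 9, file 6.
That covers every other element, and nothing is given below file 5, so file 5 is the lowest size.

file 5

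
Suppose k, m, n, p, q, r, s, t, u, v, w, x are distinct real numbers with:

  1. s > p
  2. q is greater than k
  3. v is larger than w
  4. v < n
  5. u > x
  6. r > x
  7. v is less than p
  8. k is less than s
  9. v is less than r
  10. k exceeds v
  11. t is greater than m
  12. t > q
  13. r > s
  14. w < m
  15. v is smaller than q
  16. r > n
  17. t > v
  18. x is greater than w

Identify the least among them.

Chaining upward from w: directly above it, m, v, x; then k, q, p, t, u, n, r; then s.
That covers every other element, and nothing is given below w, so w is the least.

w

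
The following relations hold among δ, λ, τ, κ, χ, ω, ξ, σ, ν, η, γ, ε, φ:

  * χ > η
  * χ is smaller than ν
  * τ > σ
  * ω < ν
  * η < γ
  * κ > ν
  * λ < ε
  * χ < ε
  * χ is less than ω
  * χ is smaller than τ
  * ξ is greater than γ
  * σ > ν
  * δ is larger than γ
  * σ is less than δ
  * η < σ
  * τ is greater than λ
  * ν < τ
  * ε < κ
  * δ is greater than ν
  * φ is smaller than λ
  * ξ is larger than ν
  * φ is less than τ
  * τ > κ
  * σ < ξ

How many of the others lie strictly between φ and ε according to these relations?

Chaining upward from φ reaches: λ, κ, τ.
Chaining downward from ε reaches: η, χ, λ.
Strictly between φ and ε are those in both lists: λ — 1 element.

1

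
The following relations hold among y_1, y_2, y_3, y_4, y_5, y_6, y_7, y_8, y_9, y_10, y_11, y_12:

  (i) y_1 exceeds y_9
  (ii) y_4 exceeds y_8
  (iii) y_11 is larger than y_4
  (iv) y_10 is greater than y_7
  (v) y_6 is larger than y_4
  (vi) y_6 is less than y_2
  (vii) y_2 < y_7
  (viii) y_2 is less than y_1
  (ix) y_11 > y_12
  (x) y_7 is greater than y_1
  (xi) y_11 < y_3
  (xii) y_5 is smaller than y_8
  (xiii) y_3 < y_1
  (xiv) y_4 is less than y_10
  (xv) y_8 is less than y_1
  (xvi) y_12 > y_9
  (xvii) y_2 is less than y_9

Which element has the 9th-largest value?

y_6

Chaining the given pairs: y_5 < y_8 < y_4 < y_6 < y_2 < y_9 < y_12 < y_11 < y_3 < y_1 < y_7 < y_10.
The 9th largest is y_6.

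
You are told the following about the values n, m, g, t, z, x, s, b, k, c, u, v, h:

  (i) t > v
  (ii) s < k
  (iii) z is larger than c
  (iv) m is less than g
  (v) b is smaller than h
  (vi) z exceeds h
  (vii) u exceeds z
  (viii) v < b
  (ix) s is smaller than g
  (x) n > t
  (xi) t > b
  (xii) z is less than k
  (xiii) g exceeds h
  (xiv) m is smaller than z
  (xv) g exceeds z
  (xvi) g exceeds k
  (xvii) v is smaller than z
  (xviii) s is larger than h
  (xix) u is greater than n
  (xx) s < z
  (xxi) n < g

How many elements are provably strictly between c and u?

1

The relations place c below u. An element lies strictly between them when it is forced above c and also forced below u.
Above c: {z, k, g}. Below u: {m, v, b, h, s, t, z, n}.
Intersection: {z} — 1.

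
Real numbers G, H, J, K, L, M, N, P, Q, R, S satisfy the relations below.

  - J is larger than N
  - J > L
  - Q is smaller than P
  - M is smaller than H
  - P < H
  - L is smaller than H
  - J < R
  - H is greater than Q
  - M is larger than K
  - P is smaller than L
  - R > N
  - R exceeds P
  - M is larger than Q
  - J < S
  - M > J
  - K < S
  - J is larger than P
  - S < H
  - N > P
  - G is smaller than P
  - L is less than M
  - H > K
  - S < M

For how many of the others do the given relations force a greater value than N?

5

Directly above N: J, R.
One step further: S, M (4 so far).
One step further: H (5 so far).
No other element is forced above N by the given relations, so the count is 5.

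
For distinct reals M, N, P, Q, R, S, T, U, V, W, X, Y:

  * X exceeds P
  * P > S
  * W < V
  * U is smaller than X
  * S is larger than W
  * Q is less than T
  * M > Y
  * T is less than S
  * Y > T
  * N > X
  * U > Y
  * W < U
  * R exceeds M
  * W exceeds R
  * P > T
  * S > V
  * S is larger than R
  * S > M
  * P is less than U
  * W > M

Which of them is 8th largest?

Piecing the relations together gives one ordering: Q < T < Y < M < R < W < V < S < P < U < X < N.
Counting 8 from the largest end gives R.

R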